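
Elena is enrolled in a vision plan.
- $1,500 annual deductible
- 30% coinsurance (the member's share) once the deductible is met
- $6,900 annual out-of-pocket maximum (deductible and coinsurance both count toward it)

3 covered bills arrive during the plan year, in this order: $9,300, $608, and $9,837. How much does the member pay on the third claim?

#1 ($9,300): deductible takes $1,500, $7,800 remains; coinsurance $7,800 × 30% = $2,340. Member owes $3,840 (running OOP $3,840).
#2 ($608): 30% coinsurance on $608 = $182.40. Cost to member: $182.40. OOP to date $4,022.40.
#3 ($9,837): deductible already satisfied, so member's share is 30% × $9,837 = $2,951.10. OOP would hit $6,973.50 > $6,900, so the cap limits the member to $6,900 − $4,022.40 = $2,877.60.

$2,877.60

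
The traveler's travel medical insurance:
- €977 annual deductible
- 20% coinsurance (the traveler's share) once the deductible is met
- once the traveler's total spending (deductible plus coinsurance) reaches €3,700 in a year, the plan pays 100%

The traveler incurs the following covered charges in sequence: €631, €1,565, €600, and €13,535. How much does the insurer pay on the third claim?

#1 (€631): entire amount goes to the deductible. Cost to traveler: €631. OOP to date €631. Insurer: €631 − €631 = €0.
#2 (€1,565): deductible takes €346, €1,219 remains; 20% of €1,219 = €243.80. Traveler owes €589.80 (running OOP €1,220.80). Insurer: €1,565 − €589.80 = €975.20.
#3 (€600): 20% coinsurance on €600 = €120. Traveler pays €120; OOP now €1,340.80. Plan pays €600 − €120 = €480.

€480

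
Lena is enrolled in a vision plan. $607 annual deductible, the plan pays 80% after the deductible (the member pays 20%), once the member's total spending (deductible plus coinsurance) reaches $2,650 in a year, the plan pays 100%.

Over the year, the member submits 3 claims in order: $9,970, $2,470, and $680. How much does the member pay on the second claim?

$170.40

Bill 1, $9,970: $607 finishes the deductible; $9,363 goes to coinsurance; member's 20% is $1,872.60. Cost to member: $2,479.60. OOP to date $2,479.60.
Bill 2, $2,470: deductible met; 20% of $2,470 = $494. That would push OOP to $2,973.60, over the $2,650 cap, so member pays $2,650 − $2,479.60 = $170.40.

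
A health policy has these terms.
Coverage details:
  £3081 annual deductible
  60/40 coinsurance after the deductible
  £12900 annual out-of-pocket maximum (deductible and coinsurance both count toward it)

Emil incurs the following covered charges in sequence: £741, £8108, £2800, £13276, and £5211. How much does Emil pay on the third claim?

£1120

Claim 1 — £741: fully absorbed by the deductible. Patient owes £741 (running OOP £741).
Claim 2 — £8108: £2340 to deductible, leaving £5768; patient's 40% is £2307.20. Cost to patient: £4647.20. OOP to date £5388.20.
Claim 3 — £2800: deductible already satisfied, so patient's share is 40% × £2800 = £1120. Patient owes £1120 (running OOP £6508.20).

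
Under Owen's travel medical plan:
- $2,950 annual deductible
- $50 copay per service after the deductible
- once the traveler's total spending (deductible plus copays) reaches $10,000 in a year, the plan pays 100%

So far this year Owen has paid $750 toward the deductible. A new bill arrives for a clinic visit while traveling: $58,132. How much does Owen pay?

$2,250

$750 of the $2,950 deductible is already met, leaving $2,200.
The remaining $55,932 (= $58,132 − $2,200) moves to the copay.
Copay on this service: $50.
That puts the traveler's cost at $2,200 + $50 = $2,250 before any cap.
Cumulative spending $750 + $2,250 = $3,000 stays under the $10,000 maximum.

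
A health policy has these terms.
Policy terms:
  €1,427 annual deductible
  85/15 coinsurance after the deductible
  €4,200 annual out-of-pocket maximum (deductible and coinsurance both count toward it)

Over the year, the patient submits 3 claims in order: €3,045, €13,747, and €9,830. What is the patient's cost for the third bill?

Claim 1 (€3,045): €1,427 finishes the deductible; €1,618 goes to coinsurance; 15% of €1,618 = €242.70. Patient owes €1,669.70 (running OOP €1,669.70).
Claim 2 (€13,747): deductible met; 15% of €13,747 = €2,062.05. Cost to patient: €2,062.05. OOP to date €3,731.75.
Claim 3 (€9,830): 15% coinsurance on €9,830 = €1,474.50. That would push OOP to €5,206.25, over the €4,200 cap, so patient pays €4,200 − €3,731.75 = €468.25.

€468.25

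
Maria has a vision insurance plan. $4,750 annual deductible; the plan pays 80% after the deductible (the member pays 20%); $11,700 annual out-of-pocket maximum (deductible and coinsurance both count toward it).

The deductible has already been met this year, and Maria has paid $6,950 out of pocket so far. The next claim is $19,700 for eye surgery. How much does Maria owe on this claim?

With the deductible met, the entire $19,700 is subject to coinsurance.
20% of $19,700 = $3,940 falls to the member.
Year-to-date out-of-pocket becomes $6,950 + $3,940 = $10,890, still under the $11,700 maximum, so no cap applies.

$3,940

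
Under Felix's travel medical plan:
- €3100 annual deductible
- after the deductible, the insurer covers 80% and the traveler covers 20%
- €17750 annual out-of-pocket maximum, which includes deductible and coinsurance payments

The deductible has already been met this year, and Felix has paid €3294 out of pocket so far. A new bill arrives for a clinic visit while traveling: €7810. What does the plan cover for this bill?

€6248

With the deductible met, the entire €7810 is subject to coinsurance.
Coinsurance: €7810 × 20% = €1562.
Year-to-date out-of-pocket becomes €3294 + €1562 = €4856, still under the €17750 maximum, so no cap applies.
The insurer covers the remainder: €7810 − €1562 = €6248.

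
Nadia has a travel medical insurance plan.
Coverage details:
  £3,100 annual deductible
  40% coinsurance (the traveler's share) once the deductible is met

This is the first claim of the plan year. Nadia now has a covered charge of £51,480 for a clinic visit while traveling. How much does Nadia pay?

£22,452

Nothing has been paid toward the £3,100 deductible, so the first £3,100 of this charge is applied there.
That leaves £51,480 − £3,100 = £48,380 for coinsurance.
Coinsurance: £48,380 × 40% = £19,352.
So the traveler owes £3,100 + £19,352 = £22,452.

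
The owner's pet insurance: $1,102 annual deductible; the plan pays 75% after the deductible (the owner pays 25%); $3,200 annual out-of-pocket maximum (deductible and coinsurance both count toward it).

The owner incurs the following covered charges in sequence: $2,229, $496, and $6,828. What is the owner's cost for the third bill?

Claim 1 ($2,229): $1,102 to deductible, leaving $1,127; coinsurance $1,127 × 25% = $281.75. Owner owes $1,383.75 (running OOP $1,383.75).
Claim 2 ($496): deductible met; 25% of $496 = $124. Owner owes $124 (running OOP $1,507.75).
Claim 3 ($6,828): deductible already satisfied, so owner's share is 25% × $6,828 = $1,707. OOP would hit $3,214.75 > $3,200, so the cap limits the owner to $3,200 − $1,507.75 = $1,692.25.

$1,692.25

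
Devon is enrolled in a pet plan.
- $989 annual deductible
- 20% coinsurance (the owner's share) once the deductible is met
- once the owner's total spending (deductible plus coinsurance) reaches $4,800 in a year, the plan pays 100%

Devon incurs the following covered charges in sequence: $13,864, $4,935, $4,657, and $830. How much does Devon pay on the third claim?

$249

Claim 1 — $13,864: $989 to deductible, leaving $12,875; 20% of $12,875 = $2,575. Owner owes $3,564 (running OOP $3,564).
Claim 2 — $4,935: 20% coinsurance on $4,935 = $987. Cost to owner: $987. OOP to date $4,551.
Claim 3 — $4,657: deductible already satisfied, so owner's share is 20% × $4,657 = $931.40. That would push OOP to $5,482.40, over the $4,800 cap, so owner pays $4,800 − $4,551 = $249.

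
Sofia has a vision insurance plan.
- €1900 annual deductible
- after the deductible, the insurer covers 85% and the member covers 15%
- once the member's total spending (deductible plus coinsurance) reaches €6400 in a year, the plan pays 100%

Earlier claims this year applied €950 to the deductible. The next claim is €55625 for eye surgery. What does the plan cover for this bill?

€950 of the €1900 deductible is already met, leaving €950.
The remaining €54675 (= €55625 − €950) moves to coinsurance.
Coinsurance: €54675 × 15% = €8201.25.
Member responsibility before any cap: €950 + €8201.25 = €9151.25.
Year-to-date out-of-pocket would reach €950 + €9151.25 = €10101.25, above the €6400 maximum, so the member pays only €6400 − €950 = €5450.
The plan picks up €55625 − €5450 = €50175.

€50175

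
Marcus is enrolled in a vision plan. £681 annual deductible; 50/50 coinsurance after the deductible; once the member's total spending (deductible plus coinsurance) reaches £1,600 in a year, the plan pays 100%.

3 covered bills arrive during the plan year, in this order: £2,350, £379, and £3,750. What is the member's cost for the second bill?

£84.50

Claim 1 — £2,350: £681 finishes the deductible; £1,669 goes to coinsurance; coinsurance £1,669 × 50% = £834.50. Member pays £1,515.50; OOP now £1,515.50.
Claim 2 — £379: deductible already satisfied, so member's share is 50% × £379 = £189.50. OOP would hit £1,705 > £1,600, so the cap limits the member to £1,600 − £1,515.50 = £84.50.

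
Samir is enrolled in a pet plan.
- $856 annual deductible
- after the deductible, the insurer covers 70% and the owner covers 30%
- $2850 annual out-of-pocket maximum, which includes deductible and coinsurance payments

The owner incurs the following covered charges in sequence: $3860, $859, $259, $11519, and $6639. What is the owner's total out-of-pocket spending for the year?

$2850

Claim 1 — $3860: deductible takes $856, $3004 remains; coinsurance $3004 × 30% = $901.20. Cost to owner: $1757.20. OOP to date $1757.20.
Claim 2 — $859: 30% coinsurance on $859 = $257.70. Owner pays $257.70; OOP now $2014.90.
Claim 3 — $259: deductible already satisfied, so owner's share is 30% × $259 = $77.70. Cost to owner: $77.70. OOP to date $2092.60.
Claim 4 — $11519: 30% coinsurance on $11519 = $3455.70. OOP would hit $5548.30 > $2850, so the cap limits the owner to $2850 − $2092.60 = $757.40.
Claim 5 — $6639: 30% coinsurance on $6639 = $1991.70. That would push OOP to $4841.70, over the $2850 cap, so owner pays $2850 − $2850 = $0.
Total paid by the owner: $1757.20 + $257.70 + $77.70 + $757.40 + $0 = $2850.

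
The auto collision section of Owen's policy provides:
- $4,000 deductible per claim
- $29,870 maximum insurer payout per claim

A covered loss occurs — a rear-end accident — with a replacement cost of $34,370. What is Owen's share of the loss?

$4,500

After the deductible, $34,370 − $4,000 = $30,370 remains.
$30,370 exceeds the $29,870 limit, so the insurer pays the limit: $29,870.
The driver bears the rest of the original loss: $34,370 − $29,870 = $4,500.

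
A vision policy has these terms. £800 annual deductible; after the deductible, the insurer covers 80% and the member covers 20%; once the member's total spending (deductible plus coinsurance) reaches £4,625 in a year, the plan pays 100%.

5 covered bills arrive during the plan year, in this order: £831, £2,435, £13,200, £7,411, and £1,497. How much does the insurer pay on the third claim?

£10,560

Bill 1, £831: £800 to deductible, leaving £31; coinsurance £31 × 20% = £6.20. Cost to member: £806.20. OOP to date £806.20. Plan pays £831 − £806.20 = £24.80.
Bill 2, £2,435: deductible met; 20% of £2,435 = £487. Cost to member: £487. OOP to date £1,293.20. Plan pays £2,435 − £487 = £1,948.
Bill 3, £13,200: deductible met; 20% of £13,200 = £2,640. Member owes £2,640 (running OOP £3,933.20). Insurer: £13,200 − £2,640 = £10,560.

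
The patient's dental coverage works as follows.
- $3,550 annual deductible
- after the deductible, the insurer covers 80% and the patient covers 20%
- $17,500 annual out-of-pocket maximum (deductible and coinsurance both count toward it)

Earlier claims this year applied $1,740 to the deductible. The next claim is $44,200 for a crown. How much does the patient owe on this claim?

$10,288

$1,740 of the $3,550 deductible is already met, leaving $1,810.
After the $1,810 deductible portion, $44,200 − $1,810 = $42,390 is subject to coinsurance.
20% of $42,390 = $8,478 falls to the patient.
So the patient owes $1,810 + $8,478 = $10,288 before any cap.
Year-to-date out-of-pocket becomes $1,740 + $10,288 = $12,028, still under the $17,500 maximum, so no cap applies.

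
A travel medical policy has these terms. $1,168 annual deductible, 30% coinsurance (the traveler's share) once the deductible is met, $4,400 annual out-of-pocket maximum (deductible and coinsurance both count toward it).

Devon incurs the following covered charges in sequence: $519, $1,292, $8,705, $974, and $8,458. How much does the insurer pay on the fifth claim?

$8,322.60

Claim 1 — $519: fully absorbed by the deductible. Cost to traveler: $519. OOP to date $519. Plan pays $519 − $519 = $0.
Claim 2 — $1,292: $649 finishes the deductible; $643 goes to coinsurance; 30% of $643 = $192.90. Traveler owes $841.90 (running OOP $1,360.90). Insurer: $1,292 − $841.90 = $450.10.
Claim 3 — $8,705: 30% coinsurance on $8,705 = $2,611.50. Cost to traveler: $2,611.50. OOP to date $3,972.40. Insurer: $8,705 − $2,611.50 = $6,093.50.
Claim 4 — $974: 30% coinsurance on $974 = $292.20. Cost to traveler: $292.20. OOP to date $4,264.60. Plan pays $974 − $292.20 = $681.80.
Claim 5 — $8,458: 30% coinsurance on $8,458 = $2,537.40. OOP would hit $6,802 > $4,400, so the cap limits the traveler to $4,400 − $4,264.60 = $135.40. Plan pays $8,458 − $135.40 = $8,322.60.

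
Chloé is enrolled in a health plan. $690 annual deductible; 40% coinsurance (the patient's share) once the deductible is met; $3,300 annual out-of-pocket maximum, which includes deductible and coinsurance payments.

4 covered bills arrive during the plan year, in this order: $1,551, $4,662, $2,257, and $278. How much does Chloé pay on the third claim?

$400.80

Claim 1 — $1,551: $690 finishes the deductible; $861 goes to coinsurance; 40% of $861 = $344.40. Patient pays $1,034.40; OOP now $1,034.40.
Claim 2 — $4,662: 40% coinsurance on $4,662 = $1,864.80. Patient owes $1,864.80 (running OOP $2,899.20).
Claim 3 — $2,257: deductible met; 40% of $2,257 = $902.80. Adding that to $2,899.20 gives $3,802, past the $3,300 cap; patient pays only $3,300 − $2,899.20 = $400.80.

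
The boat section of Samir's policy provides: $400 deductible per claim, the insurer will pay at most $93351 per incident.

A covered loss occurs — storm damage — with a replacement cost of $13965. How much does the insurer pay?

$13565

Subtract the deductible: $13965 − $400 = $13565.
$13565 is within the $93351 limit, so the insurer pays $13565.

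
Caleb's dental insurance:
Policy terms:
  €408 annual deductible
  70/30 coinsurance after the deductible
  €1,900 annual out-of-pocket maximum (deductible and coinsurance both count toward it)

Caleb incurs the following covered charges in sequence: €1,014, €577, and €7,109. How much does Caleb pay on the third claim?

Claim 1 (€1,014): €408 to deductible, leaving €606; patient's 30% is €181.80. Patient pays €589.80; OOP now €589.80.
Claim 2 (€577): deductible already satisfied, so patient's share is 30% × €577 = €173.10. Patient pays €173.10; OOP now €762.90.
Claim 3 (€7,109): 30% coinsurance on €7,109 = €2,132.70. Adding that to €762.90 gives €2,895.60, past the €1,900 cap; patient pays only €1,900 − €762.90 = €1,137.10.

€1,137.10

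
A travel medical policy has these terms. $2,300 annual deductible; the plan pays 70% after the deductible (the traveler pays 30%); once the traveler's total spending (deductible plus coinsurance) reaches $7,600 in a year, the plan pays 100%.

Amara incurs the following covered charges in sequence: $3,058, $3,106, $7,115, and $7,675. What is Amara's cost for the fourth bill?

$2,006.30

Claim 1 ($3,058): $2,300 to deductible, leaving $758; 30% of $758 = $227.40. Cost to traveler: $2,527.40. OOP to date $2,527.40.
Claim 2 ($3,106): deductible already satisfied, so traveler's share is 30% × $3,106 = $931.80. Cost to traveler: $931.80. OOP to date $3,459.20.
Claim 3 ($7,115): 30% coinsurance on $7,115 = $2,134.50. Traveler owes $2,134.50 (running OOP $5,593.70).
Claim 4 ($7,675): deductible met; 30% of $7,675 = $2,302.50. Adding that to $5,593.70 gives $7,896.20, past the $7,600 cap; traveler pays only $7,600 − $5,593.70 = $2,006.30.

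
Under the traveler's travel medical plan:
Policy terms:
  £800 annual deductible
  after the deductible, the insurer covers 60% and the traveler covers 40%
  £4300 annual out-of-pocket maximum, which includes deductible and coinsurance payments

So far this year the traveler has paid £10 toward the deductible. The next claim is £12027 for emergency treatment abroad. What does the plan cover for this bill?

£7737

Deductible still to meet: £800 − £10 = £790.
The remaining £11237 (= £12027 − £790) moves to coinsurance.
40% of £11237 = £4494.80 falls to the traveler.
So the traveler owes £790 + £4494.80 = £5284.80 before any cap.
Adding £5284.80 to the £10 already spent would give £5294.80, which exceeds the £4300 cap; the traveler pays just £4300 − £10 = £4290.
The plan picks up £12027 − £4290 = £7737.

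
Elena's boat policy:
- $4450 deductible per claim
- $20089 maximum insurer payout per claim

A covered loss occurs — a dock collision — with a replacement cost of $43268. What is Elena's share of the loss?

Less the $4450 deductible: $43268 − $4450 = $38818.
The $20089 per-incident cap binds; insurer pays $20089.
Owner's share is the uncovered remainder: $43268 − $20089 = $23179.

$23179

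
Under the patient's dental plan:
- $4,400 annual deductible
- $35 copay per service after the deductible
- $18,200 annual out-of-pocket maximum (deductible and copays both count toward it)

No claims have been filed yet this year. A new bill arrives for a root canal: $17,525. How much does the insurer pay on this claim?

Deductible not yet touched, so the first $4,400 of the bill goes to the deductible.
The remaining $13,125 (= $17,525 − $4,400) moves to the copay.
Copay on this service: $35.
Patient responsibility before any cap: $4,400 + $35 = $4,435.
Cumulative spending $0 + $4,435 = $4,435 stays under the $18,200 maximum.
The insurer covers the remainder: $17,525 − $4,435 = $13,090.

$13,090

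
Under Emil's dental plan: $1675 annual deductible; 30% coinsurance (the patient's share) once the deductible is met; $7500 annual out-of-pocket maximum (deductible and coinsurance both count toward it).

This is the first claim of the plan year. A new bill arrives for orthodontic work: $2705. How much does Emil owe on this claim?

$1984

Nothing has been paid toward the $1675 deductible, so the first $1675 of this charge is applied there.
That leaves $2705 − $1675 = $1030 for coinsurance.
30% of $1030 = $309 falls to the patient.
Patient responsibility before any cap: $1675 + $309 = $1984.
Year-to-date out-of-pocket becomes $0 + $1984 = $1984, still under the $7500 maximum, so no cap applies.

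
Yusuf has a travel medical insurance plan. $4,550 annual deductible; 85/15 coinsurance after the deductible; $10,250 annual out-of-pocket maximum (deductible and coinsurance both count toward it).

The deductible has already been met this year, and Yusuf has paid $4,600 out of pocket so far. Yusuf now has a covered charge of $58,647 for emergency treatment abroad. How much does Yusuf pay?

$5,650

The deductible is already satisfied, so the full bill goes to coinsurance.
Traveler's 15% share of $58,647 is $8,797.05.
Adding $8,797.05 to the $4,600 already spent would give $13,397.05, which exceeds the $10,250 cap; the traveler pays just $10,250 − $4,600 = $5,650.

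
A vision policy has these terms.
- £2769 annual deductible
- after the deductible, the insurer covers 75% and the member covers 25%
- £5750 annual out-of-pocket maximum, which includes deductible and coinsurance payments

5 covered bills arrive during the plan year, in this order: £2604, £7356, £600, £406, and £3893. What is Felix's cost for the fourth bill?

#1 (£2604): entire amount goes to the deductible. Member owes £2604 (running OOP £2604).
#2 (£7356): £165 to deductible, leaving £7191; member's 25% is £1797.75. Cost to member: £1962.75. OOP to date £4566.75.
#3 (£600): deductible already satisfied, so member's share is 25% × £600 = £150. Cost to member: £150. OOP to date £4716.75.
#4 (£406): deductible met; 25% of £406 = £101.50. Member owes £101.50 (running OOP £4818.25).

£101.50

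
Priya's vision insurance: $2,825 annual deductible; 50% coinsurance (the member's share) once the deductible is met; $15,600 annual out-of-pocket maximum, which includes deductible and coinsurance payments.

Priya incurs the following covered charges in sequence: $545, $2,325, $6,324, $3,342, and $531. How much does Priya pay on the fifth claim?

Claim 1 — $545: fully absorbed by the deductible. Member owes $545 (running OOP $545).
Claim 2 — $2,325: $2,280 finishes the deductible; $45 goes to coinsurance; coinsurance $45 × 50% = $22.50. Cost to member: $2,302.50. OOP to date $2,847.50.
Claim 3 — $6,324: 50% coinsurance on $6,324 = $3,162. Cost to member: $3,162. OOP to date $6,009.50.
Claim 4 — $3,342: 50% coinsurance on $3,342 = $1,671. Member pays $1,671; OOP now $7,680.50.
Claim 5 — $531: deductible met; 50% of $531 = $265.50. Cost to member: $265.50. OOP to date $7,946.

$265.50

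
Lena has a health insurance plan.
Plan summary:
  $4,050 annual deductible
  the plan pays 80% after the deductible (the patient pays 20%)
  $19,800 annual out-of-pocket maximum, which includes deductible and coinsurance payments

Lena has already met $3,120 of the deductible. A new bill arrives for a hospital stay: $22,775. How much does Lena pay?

Deductible still to meet: $4,050 − $3,120 = $930.
After the $930 deductible portion, $22,775 − $930 = $21,845 is subject to coinsurance.
Patient's 20% share of $21,845 is $4,369.
Patient responsibility before any cap: $930 + $4,369 = $5,299.
Total out-of-pocket so far would be $3,120 + $5,299 = $8,419, below the $19,800 cap — no reduction.

$5,299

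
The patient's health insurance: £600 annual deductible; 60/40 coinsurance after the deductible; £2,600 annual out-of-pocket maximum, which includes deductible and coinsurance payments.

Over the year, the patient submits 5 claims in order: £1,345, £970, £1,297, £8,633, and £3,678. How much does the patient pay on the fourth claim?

#1 (£1,345): £600 finishes the deductible; £745 goes to coinsurance; 40% of £745 = £298. Patient pays £898; OOP now £898.
#2 (£970): 40% coinsurance on £970 = £388. Patient pays £388; OOP now £1,286.
#3 (£1,297): deductible already satisfied, so patient's share is 40% × £1,297 = £518.80. Patient owes £518.80 (running OOP £1,804.80).
#4 (£8,633): 40% coinsurance on £8,633 = £3,453.20. That would push OOP to £5,258, over the £2,600 cap, so patient pays £2,600 − £1,804.80 = £795.20.

£795.20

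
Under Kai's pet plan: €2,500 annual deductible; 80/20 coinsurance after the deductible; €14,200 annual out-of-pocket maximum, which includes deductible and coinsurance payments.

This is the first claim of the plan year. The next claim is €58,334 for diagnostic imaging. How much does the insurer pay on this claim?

€44,667.20

Nothing has been paid toward the €2,500 deductible, so the first €2,500 of this charge is applied there.
The remaining €55,834 (= €58,334 − €2,500) moves to coinsurance.
Coinsurance: €55,834 × 20% = €11,166.80.
That puts the owner's cost at €2,500 + €11,166.80 = €13,666.80 before any cap.
Cumulative spending €0 + €13,666.80 = €13,666.80 stays under the €14,200 maximum.
The plan picks up €58,334 − €13,666.80 = €44,667.20.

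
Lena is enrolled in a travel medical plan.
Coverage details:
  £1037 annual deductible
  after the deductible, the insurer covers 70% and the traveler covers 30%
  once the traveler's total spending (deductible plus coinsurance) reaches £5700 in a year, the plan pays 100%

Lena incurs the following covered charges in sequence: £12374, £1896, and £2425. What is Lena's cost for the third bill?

Claim 1 (£12374): £1037 to deductible, leaving £11337; traveler's 30% is £3401.10. Cost to traveler: £4438.10. OOP to date £4438.10.
Claim 2 (£1896): 30% coinsurance on £1896 = £568.80. Traveler pays £568.80; OOP now £5006.90.
Claim 3 (£2425): deductible already satisfied, so traveler's share is 30% × £2425 = £727.50. Adding that to £5006.90 gives £5734.40, past the £5700 cap; traveler pays only £5700 − £5006.90 = £693.10.

£693.10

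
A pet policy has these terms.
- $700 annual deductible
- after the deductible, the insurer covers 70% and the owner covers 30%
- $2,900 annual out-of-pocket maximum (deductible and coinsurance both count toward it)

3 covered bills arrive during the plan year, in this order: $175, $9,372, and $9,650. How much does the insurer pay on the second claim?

Bill 1, $175: fully absorbed by the deductible. Owner pays $175; OOP now $175. Plan pays $175 − $175 = $0.
Bill 2, $9,372: $525 to deductible, leaving $8,847; 30% of $8,847 = $2,654.10. Claim cost before the cap: $525 + $2,654.10 = $3,179.10. That would push OOP to $3,354.10, over the $2,900 cap, so owner pays $2,900 − $175 = $2,725. Insurer: $9,372 − $2,725 = $6,647.

$6,647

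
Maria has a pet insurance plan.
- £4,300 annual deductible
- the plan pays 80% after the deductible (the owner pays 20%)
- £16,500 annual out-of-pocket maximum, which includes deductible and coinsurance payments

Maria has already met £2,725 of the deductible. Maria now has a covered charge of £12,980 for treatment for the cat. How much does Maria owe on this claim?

£3,856

£2,725 of the £4,300 deductible is already met, leaving £1,575.
That leaves £12,980 − £1,575 = £11,405 for coinsurance.
Coinsurance: £11,405 × 20% = £2,281.
Owner responsibility before any cap: £1,575 + £2,281 = £3,856.
Cumulative spending £2,725 + £3,856 = £6,581 stays under the £16,500 maximum.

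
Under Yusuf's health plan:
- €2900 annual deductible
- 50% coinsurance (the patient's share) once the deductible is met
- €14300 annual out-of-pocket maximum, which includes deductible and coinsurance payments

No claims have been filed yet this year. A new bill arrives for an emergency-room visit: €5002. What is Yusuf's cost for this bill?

€3951

Deductible not yet touched, so the first €2900 of the bill goes to the deductible.
The remaining €2102 (= €5002 − €2900) moves to coinsurance.
Coinsurance: €2102 × 50% = €1051.
That puts the patient's cost at €2900 + €1051 = €3951 before any cap.
Year-to-date out-of-pocket becomes €0 + €3951 = €3951, still under the €14300 maximum, so no cap applies.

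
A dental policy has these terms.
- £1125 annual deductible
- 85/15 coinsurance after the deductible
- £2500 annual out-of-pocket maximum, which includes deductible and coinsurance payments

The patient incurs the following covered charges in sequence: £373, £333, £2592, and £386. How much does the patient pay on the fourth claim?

Claim 1 — £373: all of it applies to the deductible. Patient owes £373 (running OOP £373).
Claim 2 — £333: all of it applies to the deductible. Patient pays £333; OOP now £706.
Claim 3 — £2592: £419 to deductible, leaving £2173; coinsurance £2173 × 15% = £325.95. Cost to patient: £744.95. OOP to date £1450.95.
Claim 4 — £386: deductible met; 15% of £386 = £57.90. Patient pays £57.90; OOP now £1508.85.

£57.90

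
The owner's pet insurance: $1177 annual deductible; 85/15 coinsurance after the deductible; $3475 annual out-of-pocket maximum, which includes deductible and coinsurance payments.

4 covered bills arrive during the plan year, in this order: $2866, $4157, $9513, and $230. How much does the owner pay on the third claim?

Claim 1 — $2866: deductible takes $1177, $1689 remains; coinsurance $1689 × 15% = $253.35. Cost to owner: $1430.35. OOP to date $1430.35.
Claim 2 — $4157: 15% coinsurance on $4157 = $623.55. Cost to owner: $623.55. OOP to date $2053.90.
Claim 3 — $9513: deductible already satisfied, so owner's share is 15% × $9513 = $1426.95. OOP would hit $3480.85 > $3475, so the cap limits the owner to $3475 − $2053.90 = $1421.10.

$1421.10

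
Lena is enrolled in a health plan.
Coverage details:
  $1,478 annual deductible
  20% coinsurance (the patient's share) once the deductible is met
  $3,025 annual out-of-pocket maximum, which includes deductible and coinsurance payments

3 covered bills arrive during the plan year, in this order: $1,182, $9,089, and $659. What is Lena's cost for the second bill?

$1,843

Claim 1 ($1,182): fully absorbed by the deductible. Patient pays $1,182; OOP now $1,182.
Claim 2 ($9,089): $296 to deductible, leaving $8,793; coinsurance $8,793 × 20% = $1,758.60. Together that's $296 + $1,758.60 = $2,054.60. Adding that to $1,182 gives $3,236.60, past the $3,025 cap; patient pays only $3,025 − $1,182 = $1,843.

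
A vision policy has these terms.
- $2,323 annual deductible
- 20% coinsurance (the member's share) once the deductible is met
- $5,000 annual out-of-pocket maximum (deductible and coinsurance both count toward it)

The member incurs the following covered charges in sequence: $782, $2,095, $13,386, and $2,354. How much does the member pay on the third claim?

$2,566.20

Claim 1 — $782: fully absorbed by the deductible. Cost to member: $782. OOP to date $782.
Claim 2 — $2,095: $1,541 finishes the deductible; $554 goes to coinsurance; coinsurance $554 × 20% = $110.80. Member owes $1,651.80 (running OOP $2,433.80).
Claim 3 — $13,386: deductible already satisfied, so member's share is 20% × $13,386 = $2,677.20. Adding that to $2,433.80 gives $5,111, past the $5,000 cap; member pays only $5,000 − $2,433.80 = $2,566.20.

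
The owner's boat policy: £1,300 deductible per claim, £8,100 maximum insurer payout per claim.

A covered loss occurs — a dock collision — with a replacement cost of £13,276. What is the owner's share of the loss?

Subtract the deductible: £13,276 − £1,300 = £11,976.
The £8,100 per-incident cap binds; insurer pays £8,100.
Out of pocket: £13,276 − £8,100 = £5,176.

£5,176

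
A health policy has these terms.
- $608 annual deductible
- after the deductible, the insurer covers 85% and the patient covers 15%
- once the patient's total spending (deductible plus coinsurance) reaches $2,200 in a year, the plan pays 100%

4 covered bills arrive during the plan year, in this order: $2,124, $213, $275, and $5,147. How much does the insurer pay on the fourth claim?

$4,374.95

Bill 1, $2,124: deductible takes $608, $1,516 remains; 15% of $1,516 = $227.40. Cost to patient: $835.40. OOP to date $835.40. Insurer: $2,124 − $835.40 = $1,288.60.
Bill 2, $213: 15% coinsurance on $213 = $31.95. Patient owes $31.95 (running OOP $867.35). Plan pays $213 − $31.95 = $181.05.
Bill 3, $275: deductible met; 15% of $275 = $41.25. Cost to patient: $41.25. OOP to date $908.60. Plan pays $275 − $41.25 = $233.75.
Bill 4, $5,147: deductible already satisfied, so patient's share is 15% × $5,147 = $772.05. Patient pays $772.05; OOP now $1,680.65. Plan pays $5,147 − $772.05 = $4,374.95.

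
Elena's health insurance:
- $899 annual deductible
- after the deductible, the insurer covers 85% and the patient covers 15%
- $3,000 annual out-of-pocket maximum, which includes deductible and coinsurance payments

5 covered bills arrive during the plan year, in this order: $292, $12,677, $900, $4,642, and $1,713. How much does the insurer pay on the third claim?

#1 ($292): all of it applies to the deductible. Cost to patient: $292. OOP to date $292. Insurer: $292 − $292 = $0.
#2 ($12,677): $607 to deductible, leaving $12,070; coinsurance $12,070 × 15% = $1,810.50. Patient owes $2,417.50 (running OOP $2,709.50). Plan pays $12,677 − $2,417.50 = $10,259.50.
#3 ($900): 15% coinsurance on $900 = $135. Patient owes $135 (running OOP $2,844.50). Plan pays $900 − $135 = $765.

$765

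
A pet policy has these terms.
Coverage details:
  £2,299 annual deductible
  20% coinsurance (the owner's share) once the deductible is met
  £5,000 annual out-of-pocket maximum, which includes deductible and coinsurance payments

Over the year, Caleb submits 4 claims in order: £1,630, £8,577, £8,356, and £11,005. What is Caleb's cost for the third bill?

£1,119.40

Claim 1 — £1,630: entire amount goes to the deductible. Cost to owner: £1,630. OOP to date £1,630.
Claim 2 — £8,577: £669 finishes the deductible; £7,908 goes to coinsurance; coinsurance £7,908 × 20% = £1,581.60. Owner pays £2,250.60; OOP now £3,880.60.
Claim 3 — £8,356: deductible met; 20% of £8,356 = £1,671.20. OOP would hit £5,551.80 > £5,000, so the cap limits the owner to £5,000 − £3,880.60 = £1,119.40.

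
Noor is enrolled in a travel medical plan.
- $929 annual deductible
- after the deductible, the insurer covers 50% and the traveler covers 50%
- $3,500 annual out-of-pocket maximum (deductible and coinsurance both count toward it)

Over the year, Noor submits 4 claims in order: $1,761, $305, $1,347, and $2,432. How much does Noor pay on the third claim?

$673.50

Claim 1 ($1,761): $929 to deductible, leaving $832; coinsurance $832 × 50% = $416. Traveler owes $1,345 (running OOP $1,345).
Claim 2 ($305): deductible met; 50% of $305 = $152.50. Traveler pays $152.50; OOP now $1,497.50.
Claim 3 ($1,347): deductible already satisfied, so traveler's share is 50% × $1,347 = $673.50. Traveler owes $673.50 (running OOP $2,171).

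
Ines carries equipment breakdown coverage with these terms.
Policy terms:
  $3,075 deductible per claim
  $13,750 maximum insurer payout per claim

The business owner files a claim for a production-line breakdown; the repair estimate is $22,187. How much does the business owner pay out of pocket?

Less the $3,075 deductible: $22,187 − $3,075 = $19,112.
The $13,750 per-incident cap binds; insurer pays $13,750.
The business owner bears the rest of the original loss: $22,187 − $13,750 = $8,437.

$8,437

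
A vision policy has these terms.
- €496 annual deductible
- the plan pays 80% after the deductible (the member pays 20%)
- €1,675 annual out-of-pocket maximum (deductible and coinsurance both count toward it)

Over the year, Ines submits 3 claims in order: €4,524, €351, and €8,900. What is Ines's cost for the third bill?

€303.20

Bill 1, €4,524: €496 finishes the deductible; €4,028 goes to coinsurance; 20% of €4,028 = €805.60. Member owes €1,301.60 (running OOP €1,301.60).
Bill 2, €351: deductible met; 20% of €351 = €70.20. Cost to member: €70.20. OOP to date €1,371.80.
Bill 3, €8,900: 20% coinsurance on €8,900 = €1,780. Adding that to €1,371.80 gives €3,151.80, past the €1,675 cap; member pays only €1,675 − €1,371.80 = €303.20.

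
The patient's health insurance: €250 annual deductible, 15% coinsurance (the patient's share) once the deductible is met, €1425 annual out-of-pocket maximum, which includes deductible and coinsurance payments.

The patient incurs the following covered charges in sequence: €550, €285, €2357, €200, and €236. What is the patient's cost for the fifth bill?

#1 (€550): €250 to deductible, leaving €300; patient's 15% is €45. Patient owes €295 (running OOP €295).
#2 (€285): deductible already satisfied, so patient's share is 15% × €285 = €42.75. Patient owes €42.75 (running OOP €337.75).
#3 (€2357): deductible already satisfied, so patient's share is 15% × €2357 = €353.55. Patient pays €353.55; OOP now €691.30.
#4 (€200): deductible already satisfied, so patient's share is 15% × €200 = €30. Patient owes €30 (running OOP €721.30).
#5 (€236): deductible met; 15% of €236 = €35.40. Cost to patient: €35.40. OOP to date €756.70.

€35.40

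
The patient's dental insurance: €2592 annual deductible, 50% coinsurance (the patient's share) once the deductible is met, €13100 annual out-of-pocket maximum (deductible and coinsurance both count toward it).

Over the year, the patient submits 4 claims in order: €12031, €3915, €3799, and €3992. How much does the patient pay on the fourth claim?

€1931.50

#1 (€12031): €2592 finishes the deductible; €9439 goes to coinsurance; 50% of €9439 = €4719.50. Patient owes €7311.50 (running OOP €7311.50).
#2 (€3915): deductible met; 50% of €3915 = €1957.50. Patient owes €1957.50 (running OOP €9269).
#3 (€3799): deductible met; 50% of €3799 = €1899.50. Patient pays €1899.50; OOP now €11168.50.
#4 (€3992): 50% coinsurance on €3992 = €1996. OOP would hit €13164.50 > €13100, so the cap limits the patient to €13100 − €11168.50 = €1931.50.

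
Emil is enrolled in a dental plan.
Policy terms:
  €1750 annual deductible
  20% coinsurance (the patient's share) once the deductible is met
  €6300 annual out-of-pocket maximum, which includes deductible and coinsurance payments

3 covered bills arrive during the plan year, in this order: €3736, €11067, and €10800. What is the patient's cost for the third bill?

#1 (€3736): €1750 finishes the deductible; €1986 goes to coinsurance; coinsurance €1986 × 20% = €397.20. Cost to patient: €2147.20. OOP to date €2147.20.
#2 (€11067): deductible met; 20% of €11067 = €2213.40. Cost to patient: €2213.40. OOP to date €4360.60.
#3 (€10800): deductible already satisfied, so patient's share is 20% × €10800 = €2160. That would push OOP to €6520.60, over the €6300 cap, so patient pays €6300 − €4360.60 = €1939.40.

€1939.40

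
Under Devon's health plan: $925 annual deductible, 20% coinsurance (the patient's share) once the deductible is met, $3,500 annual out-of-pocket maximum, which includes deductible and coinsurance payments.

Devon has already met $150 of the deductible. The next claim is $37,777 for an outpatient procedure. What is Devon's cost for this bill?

$3,350

Remaining deductible: $925 − $150 = $775.
That leaves $37,777 − $775 = $37,002 for coinsurance.
Coinsurance: $37,002 × 20% = $7,400.40.
That puts the patient's cost at $775 + $7,400.40 = $8,175.40 before any cap.
Year-to-date out-of-pocket would reach $150 + $8,175.40 = $8,325.40, above the $3,500 maximum, so the patient pays only $3,500 − $150 = $3,350.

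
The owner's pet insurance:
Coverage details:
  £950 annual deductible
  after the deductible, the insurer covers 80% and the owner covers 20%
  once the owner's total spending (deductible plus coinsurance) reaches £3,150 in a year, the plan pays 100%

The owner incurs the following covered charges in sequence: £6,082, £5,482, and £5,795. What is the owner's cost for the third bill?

£77.20

Claim 1 (£6,082): £950 finishes the deductible; £5,132 goes to coinsurance; owner's 20% is £1,026.40. Owner pays £1,976.40; OOP now £1,976.40.
Claim 2 (£5,482): 20% coinsurance on £5,482 = £1,096.40. Owner owes £1,096.40 (running OOP £3,072.80).
Claim 3 (£5,795): deductible already satisfied, so owner's share is 20% × £5,795 = £1,159. Adding that to £3,072.80 gives £4,231.80, past the £3,150 cap; owner pays only £3,150 − £3,072.80 = £77.20.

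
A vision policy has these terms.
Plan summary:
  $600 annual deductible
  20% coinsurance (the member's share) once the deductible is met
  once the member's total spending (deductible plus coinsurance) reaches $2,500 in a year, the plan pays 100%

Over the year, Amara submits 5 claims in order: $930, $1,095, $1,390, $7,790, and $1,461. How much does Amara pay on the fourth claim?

#1 ($930): $600 to deductible, leaving $330; 20% of $330 = $66. Member owes $666 (running OOP $666).
#2 ($1,095): deductible already satisfied, so member's share is 20% × $1,095 = $219. Member pays $219; OOP now $885.
#3 ($1,390): 20% coinsurance on $1,390 = $278. Cost to member: $278. OOP to date $1,163.
#4 ($7,790): deductible already satisfied, so member's share is 20% × $7,790 = $1,558. Adding that to $1,163 gives $2,721, past the $2,500 cap; member pays only $2,500 − $1,163 = $1,337.

$1,337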